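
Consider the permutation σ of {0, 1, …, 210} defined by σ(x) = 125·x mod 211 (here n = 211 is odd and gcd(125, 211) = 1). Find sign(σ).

Start at x=79: 79 → 169 → 25 → 171 → 64 → 193 → 71 → … (one orbit).
Cycle type of π: 35×6 + 1; total 7 cycles.
Σ(ℓ_i−1) = 211−7 = 204; sign = (−1)^204 = +1.
Check: (125/211) = +1 by Zolotarev.

+1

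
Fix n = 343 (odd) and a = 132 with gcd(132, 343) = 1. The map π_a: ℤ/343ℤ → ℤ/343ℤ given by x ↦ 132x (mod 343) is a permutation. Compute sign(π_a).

-1

Orbit of 335 under x↦132x: [335, 316, 209, 148, 328, 78, 6]… (length divides ord_343(132)).
π_132 has 10 disjoint cycles with lengths [98, 98, 98, 14, 14, 14, 2, 2, 2, 1] on {0,…,342}.
Σ(ℓ_i−1) = 343−10 = 333; sign = (−1)^333 = -1.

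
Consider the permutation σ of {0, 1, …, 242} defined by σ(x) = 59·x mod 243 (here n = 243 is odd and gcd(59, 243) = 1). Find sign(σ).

Trace 104: π^k(104) = [104, 61, 197, 202, 11, 163, 140] for k=0..6.
π_59 has 6 disjoint cycles with lengths [162, 54, 18, 6, 2, 1] on {0,…,242}.
sign(π) = (−1)^{n − #cycles} = (−1)^{243−6} = (−1)^237 = -1.
Via Zolotarev, sign(π_{59}) = (59|243) = -1.

-1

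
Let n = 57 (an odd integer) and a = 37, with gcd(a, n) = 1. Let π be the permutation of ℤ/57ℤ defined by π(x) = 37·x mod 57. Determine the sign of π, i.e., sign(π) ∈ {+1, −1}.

-1

Trace 1: π^k(1) = [1, 37] for k=0..1.
30 cycles of lengths [2, 2, 2, 2, 2, 2, 2, 2, 2, 2, 2, 2, 2, 2, 2, 2, 2, 2, 2, 2, 2, 2, 2, 2, 2, 2, 2, 1, 1, 1].
With 30 cycles on 57 points, sign = (−1)^{57−30} = -1.
Via Zolotarev, sign(π_{37}) = (37|57) = -1.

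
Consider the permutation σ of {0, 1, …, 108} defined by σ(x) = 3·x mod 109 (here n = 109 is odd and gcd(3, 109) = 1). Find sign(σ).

Orbit of 81 under x↦3x: [81, 25, 75, 7, 21, 63, 80]… (length divides ord_109(3)).
The orbit structure of x ↦ 3x mod 109: 5 orbits of sizes [27, 27, 27, 27, 1].
sign(π) = (−1)^{n − #cycles} = (−1)^{109−5} = (−1)^104 = +1.

+1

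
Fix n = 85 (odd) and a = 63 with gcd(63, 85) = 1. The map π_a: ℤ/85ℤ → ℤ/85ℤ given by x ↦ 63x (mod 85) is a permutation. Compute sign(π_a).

+1

Trace 7: π^k(7) = [7, 16, 73, 9, 57, 21, 48] for k=0..6.
Cycle lengths of π_63 on ℤ/85ℤ: [16, 16, 16, 16, 16, 4, 1]; 7 cycles in total.
7 cycles on 85: each ℓ→(−1)^(ℓ−1), product (−1)^78 = +1.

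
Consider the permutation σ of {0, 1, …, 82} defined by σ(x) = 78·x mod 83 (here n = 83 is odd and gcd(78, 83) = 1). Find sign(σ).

+1

Orbit of 12 under x↦78x: [12, 23, 51, 77, 30, 16, 3]… (length divides ord_83(78)).
The orbit structure of x ↦ 78x mod 83: 3 orbits of sizes [41, 41, 1].
3 cycles on 83: each ℓ→(−1)^(ℓ−1), product (−1)^80 = +1.
Zolotarev: (78|83) = +1, matching the cycle-count sign.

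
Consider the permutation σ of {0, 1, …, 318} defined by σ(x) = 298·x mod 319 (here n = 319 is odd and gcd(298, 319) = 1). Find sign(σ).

Start at x=23: 23 → 155 → 254 → 89 → 45 → 12 → 67 → … (one orbit).
22 cycles of lengths [28, 28, 28, 28, 28, 28, 28, 28, 28, 28, 28, 1, 1, 1, 1, 1, 1, 1, 1, 1, 1, 1].
With 22 cycles on 319 points, sign = (−1)^{319−22} = -1.
Via Zolotarev, sign(π_{298}) = (298|319) = -1.

-1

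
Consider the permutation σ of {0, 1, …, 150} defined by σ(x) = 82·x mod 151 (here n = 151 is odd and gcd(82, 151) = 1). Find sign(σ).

Trace 63: π^k(63) = [63, 32, 57, 144, 30, 44, 135] for k=0..6.
Cycle lengths of π_82 on ℤ/151ℤ: [150, 1]; 2 cycles in total.
sign(π) = (−1)^{n − #cycles} = (−1)^{151−2} = (−1)^149 = -1.
Via Zolotarev, sign(π_{82}) = (82|151) = -1.

-1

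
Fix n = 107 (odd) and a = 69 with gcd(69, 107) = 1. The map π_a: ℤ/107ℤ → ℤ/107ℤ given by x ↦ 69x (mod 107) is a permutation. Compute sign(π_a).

+1

Start at x=41: 41 → 47 → 33 → 30 → 37 → 92 → 35 → … (one orbit).
π_69 has 3 disjoint cycles with lengths [53, 53, 1] on {0,…,106}.
sign(π) = (−1)^{n − #cycles} = (−1)^{107−3} = (−1)^104 = +1.
Check: (69/107) = +1 by Zolotarev.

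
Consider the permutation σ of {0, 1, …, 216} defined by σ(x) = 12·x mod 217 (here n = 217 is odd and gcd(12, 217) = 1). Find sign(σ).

Orbit of 27 under x↦12x: [27, 107, 199, 1, 12, 144, 209]… (length divides ord_217(12)).
Decompose π into cycles: lengths [30, 30, 30, 30, 30, 30, 30, 6, 1] (9 cycles, including the fixed point 0).
sign(π) = (−1)^{n − #cycles} = (−1)^{217−9} = (−1)^208 = +1.

+1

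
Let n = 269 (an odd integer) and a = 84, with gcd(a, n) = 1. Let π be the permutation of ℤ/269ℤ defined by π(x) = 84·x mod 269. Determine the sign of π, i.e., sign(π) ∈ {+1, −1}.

+1

Start at x=133: 133 → 143 → 176 → 258 → 152 → 125 → 9 → … (one orbit).
π_84 has 3 disjoint cycles with lengths [134, 134, 1] on {0,…,268}.
sign(π) = (−1)^{n − #cycles} = (−1)^{269−3} = (−1)^266 = +1.
(84|269)_J = +1 (Zolotarev's lemma cross-check).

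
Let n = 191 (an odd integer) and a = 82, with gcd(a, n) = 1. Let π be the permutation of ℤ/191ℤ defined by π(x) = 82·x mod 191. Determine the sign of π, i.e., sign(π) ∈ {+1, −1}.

-1

Start at x=7: 7 → 1 → 82 → 39 → 142 → 184 → 190 → … (one orbit).
The orbit structure of x ↦ 82x mod 191: 20 orbits of sizes [10, 10, 10, 10, 10, 10, 10, 10, 10, 10, 10, 10, 10, 10, 10, 10, 10, 10, 10, 1].
n − c = 191 − 20 = 171; sign = (−1)^171 = -1.
Check: (82/191) = -1 by Zolotarev.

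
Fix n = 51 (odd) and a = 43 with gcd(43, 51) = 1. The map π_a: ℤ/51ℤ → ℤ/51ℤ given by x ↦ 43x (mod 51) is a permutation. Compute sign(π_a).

Trace 4: π^k(4) = [4, 19, 1, 43, 13, 49, 16] for k=0..6.
π_43 has 9 disjoint cycles with lengths [8, 8, 8, 8, 8, 8, 1, 1, 1] on {0,…,50}.
51 − 9 = 42 transpositions; sign(π) = (−1)^42 = +1.
(43|51)_J = +1 (Zolotarev's lemma cross-check).

+1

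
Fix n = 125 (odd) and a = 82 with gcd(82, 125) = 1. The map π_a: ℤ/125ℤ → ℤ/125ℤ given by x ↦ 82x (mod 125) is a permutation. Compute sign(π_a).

-1

Start at x=49: 49 → 18 → 101 → 32 → 124 → 43 → 26 → … (one orbit).
12 cycles of lengths [20, 20, 20, 20, 20, 4, 4, 4, 4, 4, 4, 1].
With 12 cycles on 125 points, sign = (−1)^{125−12} = -1.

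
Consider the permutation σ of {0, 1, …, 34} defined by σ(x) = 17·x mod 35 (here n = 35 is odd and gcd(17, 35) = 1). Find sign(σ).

Start at x=1: 1 → 17 → 9 → 13 → 11 → 12 → 29 → … (one orbit).
Decompose π into cycles: lengths [12, 12, 6, 4, 1] (5 cycles, including the fixed point 0).
5 cycles on 35: each ℓ→(−1)^(ℓ−1), product (−1)^30 = +1.
Via Zolotarev, sign(π_{17}) = (17|35) = +1.

+1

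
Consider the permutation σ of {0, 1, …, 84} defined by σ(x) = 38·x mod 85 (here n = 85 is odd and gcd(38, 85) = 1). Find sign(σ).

Orbit of 38 under x↦38x: [38, 84, 47, 1]… (length divides ord_85(38)).
22 cycles of lengths [4, 4, 4, 4, 4, 4, 4, 4, 4, 4, 4, 4, 4, 4, 4, 4, 4, 4, 4, 4, 4, 1].
85 − 22 = 63 transpositions; sign(π) = (−1)^63 = -1.
Zolotarev: (38|85) = -1, matching the cycle-count sign.

-1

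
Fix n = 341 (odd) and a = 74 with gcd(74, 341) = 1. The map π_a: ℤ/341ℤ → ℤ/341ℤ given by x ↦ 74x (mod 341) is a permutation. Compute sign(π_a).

Orbit of 1 under x↦74x: [1, 74, 20, 116, 59, 274, 157]… (length divides ord_341(74)).
π_74 has 13 disjoint cycles with lengths [30, 30, 30, 30, 30, 30, 30, 30, 30, 30, 30, 10, 1] on {0,…,340}.
341 − 13 = 328 transpositions; sign(π) = (−1)^328 = +1.
Check: (74/341) = +1 by Zolotarev.

+1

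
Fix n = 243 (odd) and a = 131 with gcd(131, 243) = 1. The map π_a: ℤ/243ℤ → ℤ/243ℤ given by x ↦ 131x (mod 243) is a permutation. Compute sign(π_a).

-1

Orbit of 172 under x↦131x: [172, 176, 214, 89, 238, 74, 217]… (length divides ord_243(131)).
Decompose π into cycles: lengths [162, 54, 18, 6, 2, 1] (6 cycles, including the fixed point 0).
6 cycles on 243: each ℓ→(−1)^(ℓ−1), product (−1)^237 = -1.
Zolotarev: (131|243) = -1, matching the cycle-count sign.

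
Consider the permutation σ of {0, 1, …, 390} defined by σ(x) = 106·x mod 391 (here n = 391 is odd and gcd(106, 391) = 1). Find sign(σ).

Orbit of 305 under x↦106x: [305, 268, 256, 157, 220, 251, 18]… (length divides ord_391(106)).
π_106 has 14 disjoint cycles with lengths [44, 44, 44, 44, 44, 44, 44, 44, 22, 4, 4, 4, 4, 1] on {0,…,390}.
14 cycles on 391: each ℓ→(−1)^(ℓ−1), product (−1)^377 = -1.

-1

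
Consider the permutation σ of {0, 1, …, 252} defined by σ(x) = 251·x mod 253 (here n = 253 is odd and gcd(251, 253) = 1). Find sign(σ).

Trace 199: π^k(199) = [199, 108, 37, 179, 148, 210, 86] for k=0..6.
Cycle lengths of π_251 on ℤ/253ℤ: [110, 110, 22, 5, 5, 1]; 6 cycles in total.
sign(π) = (−1)^{n − #cycles} = (−1)^{253−6} = (−1)^247 = -1.
Check: (251/253) = -1 by Zolotarev.

-1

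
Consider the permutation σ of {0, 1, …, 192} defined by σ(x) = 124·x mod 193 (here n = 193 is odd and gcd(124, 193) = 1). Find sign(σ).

+1

Orbit of 42 under x↦124x: [42, 190, 14, 192, 69, 64, 23]… (length divides ord_193(124)).
Decompose π into cycles: lengths [32, 32, 32, 32, 32, 32, 1] (7 cycles, including the fixed point 0).
sign(π) = (−1)^{n − #cycles} = (−1)^{193−7} = (−1)^186 = +1.
Check: (124/193) = +1 by Zolotarev.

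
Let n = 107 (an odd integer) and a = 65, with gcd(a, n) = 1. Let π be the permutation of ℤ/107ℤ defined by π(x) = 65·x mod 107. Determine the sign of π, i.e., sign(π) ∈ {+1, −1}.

-1

Trace 20: π^k(20) = [20, 16, 77, 83, 45, 36, 93] for k=0..6.
The orbit structure of x ↦ 65x mod 107: 2 orbits of sizes [106, 1].
Σ(ℓ_i−1) = 107−2 = 105; sign = (−1)^105 = -1.
(65|107)_J = -1 (Zolotarev's lemma cross-check).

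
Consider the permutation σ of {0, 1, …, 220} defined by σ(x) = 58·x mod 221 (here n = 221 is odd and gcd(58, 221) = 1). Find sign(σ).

Trace 77: π^k(77) = [77, 46, 16, 44, 121, 167, 183] for k=0..6.
Decompose π into cycles: lengths [48, 48, 48, 48, 16, 12, 1] (7 cycles, including the fixed point 0).
n − c = 221 − 7 = 214; sign = (−1)^214 = +1.
Via Zolotarev, sign(π_{58}) = (58|221) = +1.

+1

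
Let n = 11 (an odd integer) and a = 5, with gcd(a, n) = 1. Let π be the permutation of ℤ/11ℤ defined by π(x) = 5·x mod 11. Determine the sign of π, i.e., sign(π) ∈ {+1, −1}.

+1

Orbit of 5 under x↦5x: [5, 3, 4, 9, 1]… (length divides ord_11(5)).
Decompose π into cycles: lengths [5, 5, 1] (3 cycles, including the fixed point 0).
sign(π) = (−1)^{n − #cycles} = (−1)^{11−3} = (−1)^8 = +1.
Check: (5/11) = +1 by Zolotarev.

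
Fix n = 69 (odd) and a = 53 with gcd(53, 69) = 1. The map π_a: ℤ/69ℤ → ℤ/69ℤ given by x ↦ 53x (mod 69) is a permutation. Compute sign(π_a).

+1

Trace 52: π^k(52) = [52, 65, 64, 11, 31, 56, 1] for k=0..6.
5 cycles of lengths [22, 22, 22, 2, 1].
With 5 cycles on 69 points, sign = (−1)^{69−5} = +1.
Check: (53/69) = +1 by Zolotarev.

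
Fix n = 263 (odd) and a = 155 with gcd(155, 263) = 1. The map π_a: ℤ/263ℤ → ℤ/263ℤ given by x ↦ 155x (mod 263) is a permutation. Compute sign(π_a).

Trace 229: π^k(229) = [229, 253, 28, 132, 209, 46, 29] for k=0..6.
The orbit structure of x ↦ 155x mod 263: 2 orbits of sizes [262, 1].
2 cycles on 263: each ℓ→(−1)^(ℓ−1), product (−1)^261 = -1.
Zolotarev: (155|263) = -1, matching the cycle-count sign.

-1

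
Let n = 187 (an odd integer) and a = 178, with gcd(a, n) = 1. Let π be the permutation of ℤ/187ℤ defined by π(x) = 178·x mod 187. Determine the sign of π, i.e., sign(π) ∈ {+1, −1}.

-1

Orbit of 1 under x↦178x: [1, 178, 81, 19, 16, 43, 174]… (length divides ord_187(178)).
Decompose π into cycles: lengths [40, 40, 40, 40, 10, 8, 8, 1] (8 cycles, including the fixed point 0).
n − c = 187 − 8 = 179; sign = (−1)^179 = -1.
Check: (178/187) = -1 by Zolotarev.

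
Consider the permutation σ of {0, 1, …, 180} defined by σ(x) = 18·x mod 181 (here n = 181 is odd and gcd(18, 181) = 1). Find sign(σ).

Trace 7: π^k(7) = [7, 126, 96, 99, 153, 39, 159] for k=0..6.
The orbit structure of x ↦ 18x mod 181: 2 orbits of sizes [180, 1].
With 2 cycles on 181 points, sign = (−1)^{181−2} = -1.

-1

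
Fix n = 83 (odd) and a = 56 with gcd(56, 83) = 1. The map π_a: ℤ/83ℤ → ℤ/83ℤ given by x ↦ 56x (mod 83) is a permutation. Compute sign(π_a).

Orbit of 54 under x↦56x: [54, 36, 24, 16, 66, 44, 57]… (length divides ord_83(56)).
The orbit structure of x ↦ 56x mod 83: 2 orbits of sizes [82, 1].
sign(π) = (−1)^{n − #cycles} = (−1)^{83−2} = (−1)^81 = -1.

-1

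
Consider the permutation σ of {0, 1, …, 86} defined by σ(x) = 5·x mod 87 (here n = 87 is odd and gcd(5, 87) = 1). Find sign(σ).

Start at x=71: 71 → 7 → 35 → 1 → 5 → 25 → 38 → … (one orbit).
Decompose π into cycles: lengths [14, 14, 14, 14, 14, 14, 2, 1] (8 cycles, including the fixed point 0).
sign(π) = (−1)^{n − #cycles} = (−1)^{87−8} = (−1)^79 = -1.
Via Zolotarev, sign(π_{5}) = (5|87) = -1.

-1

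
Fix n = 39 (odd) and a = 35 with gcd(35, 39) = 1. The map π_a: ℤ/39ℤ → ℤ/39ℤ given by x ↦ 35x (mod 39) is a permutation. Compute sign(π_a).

-1

Orbit of 1 under x↦35x: [1, 35, 16, 14, 22, 29]… (length divides ord_39(35)).
10 cycles of lengths [6, 6, 6, 6, 3, 3, 3, 3, 2, 1].
sign(π) = (−1)^{n − #cycles} = (−1)^{39−10} = (−1)^29 = -1.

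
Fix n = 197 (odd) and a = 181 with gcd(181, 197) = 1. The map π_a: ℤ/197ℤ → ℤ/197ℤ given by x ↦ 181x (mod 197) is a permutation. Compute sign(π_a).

+1

Start at x=133: 133 → 39 → 164 → 134 → 23 → 26 → 175 → … (one orbit).
3 cycles of lengths [98, 98, 1].
Σ(ℓ_i−1) = 197−3 = 194; sign = (−1)^194 = +1.
Zolotarev: (181|197) = +1, matching the cycle-count sign.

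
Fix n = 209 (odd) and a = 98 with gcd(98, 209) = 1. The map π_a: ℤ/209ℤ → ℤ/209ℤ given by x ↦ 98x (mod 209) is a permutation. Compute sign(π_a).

Start at x=45: 45 → 21 → 177 → 208 → 111 → 10 → 144 → … (one orbit).
Cycle type of π: 18×11 + 2×5 + 1; total 17 cycles.
With 17 cycles on 209 points, sign = (−1)^{209−17} = +1.
The Jacobi symbol (98|209) = +1 (Zolotarev) agrees.

+1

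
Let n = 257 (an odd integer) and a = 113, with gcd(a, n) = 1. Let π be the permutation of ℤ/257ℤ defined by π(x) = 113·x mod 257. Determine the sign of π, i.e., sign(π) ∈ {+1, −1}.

Trace 190: π^k(190) = [190, 139, 30, 49, 140, 143, 225] for k=0..6.
π_113 has 3 disjoint cycles with lengths [128, 128, 1] on {0,…,256}.
257 − 3 = 254 transpositions; sign(π) = (−1)^254 = +1.

+1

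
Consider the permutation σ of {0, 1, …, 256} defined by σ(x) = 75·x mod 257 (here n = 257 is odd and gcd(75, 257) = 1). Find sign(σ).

-1

Orbit of 237 under x↦75x: [237, 42, 66, 67, 142, 113, 251]… (length divides ord_257(75)).
The orbit structure of x ↦ 75x mod 257: 2 orbits of sizes [256, 1].
sign(π) = (−1)^{n − #cycles} = (−1)^{257−2} = (−1)^255 = -1.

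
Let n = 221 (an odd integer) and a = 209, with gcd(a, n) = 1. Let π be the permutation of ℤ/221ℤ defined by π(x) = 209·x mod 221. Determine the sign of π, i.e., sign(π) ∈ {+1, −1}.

-1

Orbit of 27 under x↦209x: [27, 118, 131, 196, 79, 157, 105]… (length divides ord_221(209)).
Cycle type of π: 16×13 + 1×13; total 26 cycles.
sign(π) = (−1)^{n − #cycles} = (−1)^{221−26} = (−1)^195 = -1.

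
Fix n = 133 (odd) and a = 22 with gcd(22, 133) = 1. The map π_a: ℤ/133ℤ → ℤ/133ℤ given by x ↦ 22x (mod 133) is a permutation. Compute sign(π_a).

-1

Orbit of 113 under x↦22x: [113, 92, 29, 106, 71, 99, 50]… (length divides ord_133(22)).
14 cycles of lengths [18, 18, 18, 18, 18, 18, 18, 1, 1, 1, 1, 1, 1, 1].
133 − 14 = 119 transpositions; sign(π) = (−1)^119 = -1.
(22|133)_J = -1 (Zolotarev's lemma cross-check).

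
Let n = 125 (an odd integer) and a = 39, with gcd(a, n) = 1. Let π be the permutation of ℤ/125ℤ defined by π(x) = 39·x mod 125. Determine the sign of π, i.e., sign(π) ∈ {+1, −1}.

Start at x=81: 81 → 34 → 76 → 89 → 96 → 119 → 16 → … (one orbit).
π_39 has 7 disjoint cycles with lengths [50, 50, 10, 10, 2, 2, 1] on {0,…,124}.
With 7 cycles on 125 points, sign = (−1)^{125−7} = +1.
Zolotarev: (39|125) = +1, matching the cycle-count sign.

+1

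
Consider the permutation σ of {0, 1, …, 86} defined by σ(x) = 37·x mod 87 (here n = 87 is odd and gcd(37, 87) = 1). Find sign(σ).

Start at x=37: 37 → 64 → 19 → 7 → 85 → 13 → 46 → … (one orbit).
π_37 has 6 disjoint cycles with lengths [28, 28, 28, 1, 1, 1] on {0,…,86}.
87 − 6 = 81 transpositions; sign(π) = (−1)^81 = -1.

-1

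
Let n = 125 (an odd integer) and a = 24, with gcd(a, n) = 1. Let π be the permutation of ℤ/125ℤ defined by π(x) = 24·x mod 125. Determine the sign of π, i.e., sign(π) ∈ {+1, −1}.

Start at x=124: 124 → 101 → 49 → 51 → 99 → 1 → 24 → … (one orbit).
Decompose π into cycles: lengths [10, 10, 10, 10, 10, 10, 10, 10, 10, 10, 2, 2, 2, 2, 2, 2, 2, 2, 2, 2, 2, 2, 1] (23 cycles, including the fixed point 0).
With 23 cycles on 125 points, sign = (−1)^{125−23} = +1.
The Jacobi symbol (24|125) = +1 (Zolotarev) agrees.

+1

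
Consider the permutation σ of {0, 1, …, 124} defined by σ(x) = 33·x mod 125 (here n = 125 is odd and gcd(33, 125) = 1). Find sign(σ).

Trace 114: π^k(114) = [114, 12, 21, 68, 119, 52, 91] for k=0..6.
Cycle type of π: 100 + 20 + 4 + 1; total 4 cycles.
With 4 cycles on 125 points, sign = (−1)^{125−4} = -1.
(33|125)_J = -1 (Zolotarev's lemma cross-check).

-1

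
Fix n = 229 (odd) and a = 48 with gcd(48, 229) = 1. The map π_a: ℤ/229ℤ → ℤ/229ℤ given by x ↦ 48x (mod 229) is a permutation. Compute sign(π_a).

Trace 14: π^k(14) = [14, 214, 196, 19, 225, 37, 173] for k=0..6.
5 cycles of lengths [57, 57, 57, 57, 1].
sign(π) = (−1)^{n − #cycles} = (−1)^{229−5} = (−1)^224 = +1.

+1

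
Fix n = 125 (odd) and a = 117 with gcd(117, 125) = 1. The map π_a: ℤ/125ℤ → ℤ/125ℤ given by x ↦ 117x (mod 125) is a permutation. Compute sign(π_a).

-1

Orbit of 9 under x↦117x: [9, 53, 76, 17, 114, 88, 46]… (length divides ord_125(117)).
Decompose π into cycles: lengths [100, 20, 4, 1] (4 cycles, including the fixed point 0).
125 − 4 = 121 transpositions; sign(π) = (−1)^121 = -1.
The Jacobi symbol (117|125) = -1 (Zolotarev) agrees.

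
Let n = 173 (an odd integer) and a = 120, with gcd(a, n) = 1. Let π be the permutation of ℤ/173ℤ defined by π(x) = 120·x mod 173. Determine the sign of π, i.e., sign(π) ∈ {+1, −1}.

Start at x=171: 171 → 106 → 91 → 21 → 98 → 169 → 39 → … (one orbit).
Cycle lengths of π_120 on ℤ/173ℤ: [172, 1]; 2 cycles in total.
n − c = 173 − 2 = 171; sign = (−1)^171 = -1.
Zolotarev: (120|173) = -1, matching the cycle-count sign.

-1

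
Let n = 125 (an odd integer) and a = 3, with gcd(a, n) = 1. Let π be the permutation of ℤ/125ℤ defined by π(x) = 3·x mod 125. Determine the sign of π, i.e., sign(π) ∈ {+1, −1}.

-1

Orbit of 91 under x↦3x: [91, 23, 69, 82, 121, 113, 89]… (length divides ord_125(3)).
The orbit structure of x ↦ 3x mod 125: 4 orbits of sizes [100, 20, 4, 1].
4 cycles on 125: each ℓ→(−1)^(ℓ−1), product (−1)^121 = -1.
(3|125)_J = -1 (Zolotarev's lemma cross-check).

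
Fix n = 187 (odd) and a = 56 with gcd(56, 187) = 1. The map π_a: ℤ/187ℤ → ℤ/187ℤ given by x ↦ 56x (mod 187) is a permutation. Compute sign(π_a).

Trace 144: π^k(144) = [144, 23, 166, 133, 155, 78, 67] for k=0..6.
Cycle lengths of π_56 on ℤ/187ℤ: [16, 16, 16, 16, 16, 16, 16, 16, 16, 16, 16, 1, 1, 1, 1, 1, 1, 1, 1, 1, 1, 1]; 22 cycles in total.
Σ(ℓ_i−1) = 187−22 = 165; sign = (−1)^165 = -1.
The Jacobi symbol (56|187) = -1 (Zolotarev) agrees.

-1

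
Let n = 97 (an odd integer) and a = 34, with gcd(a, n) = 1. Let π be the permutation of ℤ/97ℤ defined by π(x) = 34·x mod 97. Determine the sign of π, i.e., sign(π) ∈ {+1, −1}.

-1

Orbit of 27 under x↦34x: [27, 45, 75, 28, 79, 67, 47]… (length divides ord_97(34)).
The orbit structure of x ↦ 34x mod 97: 4 orbits of sizes [32, 32, 32, 1].
Σ(ℓ_i−1) = 97−4 = 93; sign = (−1)^93 = -1.
(34|97)_J = -1 (Zolotarev's lemma cross-check).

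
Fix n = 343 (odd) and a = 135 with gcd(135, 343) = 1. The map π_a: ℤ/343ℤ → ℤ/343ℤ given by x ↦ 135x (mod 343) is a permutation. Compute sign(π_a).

+1

Start at x=312: 312 → 274 → 289 → 256 → 260 → 114 → 298 → … (one orbit).
Decompose π into cycles: lengths [147, 147, 21, 21, 3, 3, 1] (7 cycles, including the fixed point 0).
sign(π) = (−1)^{n − #cycles} = (−1)^{343−7} = (−1)^336 = +1.
Check: (135/343) = +1 by Zolotarev.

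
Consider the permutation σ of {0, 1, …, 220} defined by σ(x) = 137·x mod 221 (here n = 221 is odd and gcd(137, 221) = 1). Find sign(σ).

-1

Orbit of 188 under x↦137x: [188, 120, 86, 69, 171, 1, 137]… (length divides ord_221(137)).
Cycle type of π: 12×17 + 1×17; total 34 cycles.
With 34 cycles on 221 points, sign = (−1)^{221−34} = -1.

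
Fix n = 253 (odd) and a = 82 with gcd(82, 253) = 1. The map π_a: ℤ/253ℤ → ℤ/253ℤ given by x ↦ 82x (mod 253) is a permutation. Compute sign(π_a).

Orbit of 47 under x↦82x: [47, 59, 31, 12, 225, 234, 213]… (length divides ord_253(82)).
Decompose π into cycles: lengths [55, 55, 55, 55, 11, 11, 5, 5, 1] (9 cycles, including the fixed point 0).
Σ(ℓ_i−1) = 253−9 = 244; sign = (−1)^244 = +1.
The Jacobi symbol (82|253) = +1 (Zolotarev) agrees.

+1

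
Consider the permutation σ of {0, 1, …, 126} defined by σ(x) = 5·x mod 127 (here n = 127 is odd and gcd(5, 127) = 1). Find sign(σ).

-1

Start at x=10: 10 → 50 → 123 → 107 → 27 → 8 → 40 → … (one orbit).
The orbit structure of x ↦ 5x mod 127: 4 orbits of sizes [42, 42, 42, 1].
With 4 cycles on 127 points, sign = (−1)^{127−4} = -1.
Check: (5/127) = -1 by Zolotarev.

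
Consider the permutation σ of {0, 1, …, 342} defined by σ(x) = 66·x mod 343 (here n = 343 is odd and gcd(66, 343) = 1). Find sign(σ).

-1

Trace 85: π^k(85) = [85, 122, 163, 125, 18, 159, 204] for k=0..6.
Cycle type of π: 294 + 42 + 6 + 1; total 4 cycles.
sign(π) = (−1)^{n − #cycles} = (−1)^{343−4} = (−1)^339 = -1.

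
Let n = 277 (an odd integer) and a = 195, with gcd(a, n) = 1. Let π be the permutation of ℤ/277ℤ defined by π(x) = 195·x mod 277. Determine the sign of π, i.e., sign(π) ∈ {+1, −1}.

Trace 164: π^k(164) = [164, 125, 276, 82, 201, 138, 41] for k=0..6.
Decompose π into cycles: lengths [92, 92, 92, 1] (4 cycles, including the fixed point 0).
sign(π) = (−1)^{n − #cycles} = (−1)^{277−4} = (−1)^273 = -1.
Check: (195/277) = -1 by Zolotarev.

-1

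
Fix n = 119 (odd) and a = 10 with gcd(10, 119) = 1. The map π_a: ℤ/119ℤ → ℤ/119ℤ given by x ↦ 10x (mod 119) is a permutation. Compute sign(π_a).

Trace 20: π^k(20) = [20, 81, 96, 8, 80, 86, 27] for k=0..6.
Cycle lengths of π_10 on ℤ/119ℤ: [48, 48, 16, 6, 1]; 5 cycles in total.
5 cycles on 119: each ℓ→(−1)^(ℓ−1), product (−1)^114 = +1.
Via Zolotarev, sign(π_{10}) = (10|119) = +1.

+1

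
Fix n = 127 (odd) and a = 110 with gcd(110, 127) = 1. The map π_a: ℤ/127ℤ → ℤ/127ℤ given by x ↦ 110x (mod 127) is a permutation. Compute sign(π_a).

Trace 87: π^k(87) = [87, 45, 124, 51, 22, 7, 8] for k=0..6.
The orbit structure of x ↦ 110x mod 127: 2 orbits of sizes [126, 1].
Σ(ℓ_i−1) = 127−2 = 125; sign = (−1)^125 = -1.
Check: (110/127) = -1 by Zolotarev.

-1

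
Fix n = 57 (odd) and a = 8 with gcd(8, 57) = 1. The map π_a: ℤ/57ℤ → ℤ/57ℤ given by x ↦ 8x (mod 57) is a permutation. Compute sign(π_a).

+1

Orbit of 8 under x↦8x: [8, 7, 56, 49, 50, 1]… (length divides ord_57(8)).
Cycle type of π: 6×9 + 2 + 1; total 11 cycles.
n − c = 57 − 11 = 46; sign = (−1)^46 = +1.
Via Zolotarev, sign(π_{8}) = (8|57) = +1.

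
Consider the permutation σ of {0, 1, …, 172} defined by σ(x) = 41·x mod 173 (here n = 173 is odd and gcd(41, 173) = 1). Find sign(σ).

Start at x=116: 116 → 85 → 25 → 160 → 159 → 118 → 167 → … (one orbit).
π_41 has 3 disjoint cycles with lengths [86, 86, 1] on {0,…,172}.
3 cycles on 173: each ℓ→(−1)^(ℓ−1), product (−1)^170 = +1.
Zolotarev: (41|173) = +1, matching the cycle-count sign.

+1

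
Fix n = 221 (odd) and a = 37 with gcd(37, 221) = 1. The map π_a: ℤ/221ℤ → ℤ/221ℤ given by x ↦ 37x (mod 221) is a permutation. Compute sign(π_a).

+1

Trace 81: π^k(81) = [81, 124, 168, 28, 152, 99, 127] for k=0..6.
π_37 has 7 disjoint cycles with lengths [48, 48, 48, 48, 16, 12, 1] on {0,…,220}.
Σ(ℓ_i−1) = 221−7 = 214; sign = (−1)^214 = +1.
Via Zolotarev, sign(π_{37}) = (37|221) = +1.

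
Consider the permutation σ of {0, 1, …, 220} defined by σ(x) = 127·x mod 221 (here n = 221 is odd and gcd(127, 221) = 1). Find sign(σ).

+1

Start at x=179: 179 → 191 → 168 → 120 → 212 → 183 → 36 → … (one orbit).
Cycle lengths of π_127 on ℤ/221ℤ: [24, 24, 24, 24, 24, 24, 24, 24, 8, 8, 6, 6, 1]; 13 cycles in total.
Σ(ℓ_i−1) = 221−13 = 208; sign = (−1)^208 = +1.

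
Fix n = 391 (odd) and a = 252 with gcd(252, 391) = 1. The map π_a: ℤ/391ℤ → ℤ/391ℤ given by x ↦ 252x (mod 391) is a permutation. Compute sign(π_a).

Start at x=275: 275 → 93 → 367 → 208 → 22 → 70 → 45 → … (one orbit).
Cycle type of π: 16×23 + 2×11 + 1; total 35 cycles.
391 − 35 = 356 transpositions; sign(π) = (−1)^356 = +1.
Check: (252/391) = +1 by Zolotarev.

+1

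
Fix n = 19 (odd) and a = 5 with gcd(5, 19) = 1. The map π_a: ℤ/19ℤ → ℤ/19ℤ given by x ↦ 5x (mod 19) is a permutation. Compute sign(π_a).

Orbit of 17 under x↦5x: [17, 9, 7, 16, 4, 1, 5]… (length divides ord_19(5)).
The orbit structure of x ↦ 5x mod 19: 3 orbits of sizes [9, 9, 1].
sign(π) = (−1)^{n − #cycles} = (−1)^{19−3} = (−1)^16 = +1.
The Jacobi symbol (5|19) = +1 (Zolotarev) agrees.

+1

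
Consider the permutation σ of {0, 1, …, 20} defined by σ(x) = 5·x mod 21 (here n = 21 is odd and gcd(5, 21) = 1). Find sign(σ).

Trace 5: π^k(5) = [5, 4, 20, 16, 17, 1] for k=0..5.
5 cycles of lengths [6, 6, 6, 2, 1].
sign(π) = (−1)^{n − #cycles} = (−1)^{21−5} = (−1)^16 = +1.
The Jacobi symbol (5|21) = +1 (Zolotarev) agrees.

+1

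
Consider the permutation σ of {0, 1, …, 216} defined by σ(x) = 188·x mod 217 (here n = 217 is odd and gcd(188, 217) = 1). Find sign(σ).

Start at x=8: 8 → 202 → 1 → 188 → 190 → 132 → 78 → … (one orbit).
Decompose π into cycles: lengths [10, 10, 10, 10, 10, 10, 10, 10, 10, 10, 10, 10, 10, 10, 10, 10, 10, 10, 5, 5, 5, 5, 5, 5, 2, 2, 2, 1] (28 cycles, including the fixed point 0).
n − c = 217 − 28 = 189; sign = (−1)^189 = -1.
Zolotarev: (188|217) = -1, matching the cycle-count sign.

-1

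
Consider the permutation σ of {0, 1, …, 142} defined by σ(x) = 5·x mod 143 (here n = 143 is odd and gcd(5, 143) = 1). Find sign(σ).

Orbit of 122 under x↦5x: [122, 38, 47, 92, 31, 12, 60]… (length divides ord_143(5)).
12 cycles of lengths [20, 20, 20, 20, 20, 20, 5, 5, 4, 4, 4, 1].
12 cycles on 143: each ℓ→(−1)^(ℓ−1), product (−1)^131 = -1.
(5|143)_J = -1 (Zolotarev's lemma cross-check).

-1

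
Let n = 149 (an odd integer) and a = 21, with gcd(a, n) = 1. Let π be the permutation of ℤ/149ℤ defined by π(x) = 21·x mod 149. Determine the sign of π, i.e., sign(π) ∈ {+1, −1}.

-1

Orbit of 12 under x↦21x: [12, 103, 77, 127, 134, 132, 90]… (length divides ord_149(21)).
2 cycles of lengths [148, 1].
n − c = 149 − 2 = 147; sign = (−1)^147 = -1.
The Jacobi symbol (21|149) = -1 (Zolotarev) agrees.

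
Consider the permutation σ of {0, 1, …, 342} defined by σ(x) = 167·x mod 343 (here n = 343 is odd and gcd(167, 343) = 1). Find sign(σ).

Start at x=43: 43 → 321 → 99 → 69 → 204 → 111 → 15 → … (one orbit).
Decompose π into cycles: lengths [98, 98, 98, 14, 14, 14, 2, 2, 2, 1] (10 cycles, including the fixed point 0).
sign(π) = (−1)^{n − #cycles} = (−1)^{343−10} = (−1)^333 = -1.
(167|343)_J = -1 (Zolotarev's lemma cross-check).

-1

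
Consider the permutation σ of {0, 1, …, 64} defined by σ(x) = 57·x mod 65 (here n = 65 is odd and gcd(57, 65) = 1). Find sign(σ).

+1

Trace 64: π^k(64) = [64, 8, 1, 57] for k=0..3.
π_57 has 17 disjoint cycles with lengths [4, 4, 4, 4, 4, 4, 4, 4, 4, 4, 4, 4, 4, 4, 4, 4, 1] on {0,…,64}.
17 cycles on 65: each ℓ→(−1)^(ℓ−1), product (−1)^48 = +1.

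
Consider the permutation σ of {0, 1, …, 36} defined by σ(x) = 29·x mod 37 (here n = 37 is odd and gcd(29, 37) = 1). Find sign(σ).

-1

Trace 8: π^k(8) = [8, 10, 31, 11, 23, 1, 29] for k=0..6.
Cycle type of π: 12×3 + 1; total 4 cycles.
37 − 4 = 33 transpositions; sign(π) = (−1)^33 = -1.
The Jacobi symbol (29|37) = -1 (Zolotarev) agrees.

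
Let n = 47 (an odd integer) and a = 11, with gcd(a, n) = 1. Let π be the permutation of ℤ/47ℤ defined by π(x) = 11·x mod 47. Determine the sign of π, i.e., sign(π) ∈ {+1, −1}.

Trace 6: π^k(6) = [6, 19, 21, 43, 3, 33, 34] for k=0..6.
Decompose π into cycles: lengths [46, 1] (2 cycles, including the fixed point 0).
n − c = 47 − 2 = 45; sign = (−1)^45 = -1.
Via Zolotarev, sign(π_{11}) = (11|47) = -1.

-1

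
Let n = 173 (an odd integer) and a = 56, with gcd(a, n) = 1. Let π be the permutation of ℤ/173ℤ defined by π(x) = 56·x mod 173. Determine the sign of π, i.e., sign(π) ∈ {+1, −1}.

+1

Trace 40: π^k(40) = [40, 164, 15, 148, 157, 142, 167] for k=0..6.
π_56 has 3 disjoint cycles with lengths [86, 86, 1] on {0,…,172}.
With 3 cycles on 173 points, sign = (−1)^{173−3} = +1.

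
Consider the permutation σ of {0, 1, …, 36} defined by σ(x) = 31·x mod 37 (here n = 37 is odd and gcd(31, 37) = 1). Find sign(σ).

Start at x=36: 36 → 6 → 1 → 31 → 36 (one orbit).
10 cycles of lengths [4, 4, 4, 4, 4, 4, 4, 4, 4, 1].
37 − 10 = 27 transpositions; sign(π) = (−1)^27 = -1.
Zolotarev: (31|37) = -1, matching the cycle-count sign.

-1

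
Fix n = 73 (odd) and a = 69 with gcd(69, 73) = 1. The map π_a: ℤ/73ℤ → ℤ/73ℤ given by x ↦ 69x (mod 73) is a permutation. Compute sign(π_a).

Trace 9: π^k(9) = [9, 37, 71, 8, 41, 55, 72] for k=0..6.
5 cycles of lengths [18, 18, 18, 18, 1].
sign(π) = (−1)^{n − #cycles} = (−1)^{73−5} = (−1)^68 = +1.
Via Zolotarev, sign(π_{69}) = (69|73) = +1.

+1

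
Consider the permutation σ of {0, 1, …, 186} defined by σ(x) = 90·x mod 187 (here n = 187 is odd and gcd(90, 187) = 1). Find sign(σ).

Trace 28: π^k(28) = [28, 89, 156, 15, 41, 137, 175] for k=0..6.
The orbit structure of x ↦ 90x mod 187: 5 orbits of sizes [80, 80, 16, 10, 1].
187 − 5 = 182 transpositions; sign(π) = (−1)^182 = +1.
Zolotarev: (90|187) = +1, matching the cycle-count sign.

+1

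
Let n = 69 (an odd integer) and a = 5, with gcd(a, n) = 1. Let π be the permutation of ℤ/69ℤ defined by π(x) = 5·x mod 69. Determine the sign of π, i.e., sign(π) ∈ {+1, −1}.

Trace 13: π^k(13) = [13, 65, 49, 38, 52, 53, 58] for k=0..6.
The orbit structure of x ↦ 5x mod 69: 5 orbits of sizes [22, 22, 22, 2, 1].
Σ(ℓ_i−1) = 69−5 = 64; sign = (−1)^64 = +1.
The Jacobi symbol (5|69) = +1 (Zolotarev) agrees.

+1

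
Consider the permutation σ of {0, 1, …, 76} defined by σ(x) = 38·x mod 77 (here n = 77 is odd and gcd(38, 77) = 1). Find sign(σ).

-1

Trace 20: π^k(20) = [20, 67, 5, 36, 59, 9, 34] for k=0..6.
Cycle type of π: 30×2 + 6 + 5×2 + 1; total 6 cycles.
77 − 6 = 71 transpositions; sign(π) = (−1)^71 = -1.
Zolotarev: (38|77) = -1, matching the cycle-count sign.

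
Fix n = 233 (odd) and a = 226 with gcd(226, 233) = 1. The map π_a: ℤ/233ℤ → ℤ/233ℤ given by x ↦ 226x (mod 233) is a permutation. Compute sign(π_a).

+1

Trace 184: π^k(184) = [184, 110, 162, 31, 16, 121, 85] for k=0..6.
3 cycles of lengths [116, 116, 1].
n − c = 233 − 3 = 230; sign = (−1)^230 = +1.
Via Zolotarev, sign(π_{226}) = (226|233) = +1.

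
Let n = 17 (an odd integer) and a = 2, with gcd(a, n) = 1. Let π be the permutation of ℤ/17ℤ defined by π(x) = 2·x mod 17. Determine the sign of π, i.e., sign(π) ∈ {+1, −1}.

+1

Start at x=16: 16 → 15 → 13 → 9 → 1 → 2 → 4 → … (one orbit).
3 cycles of lengths [8, 8, 1].
17 − 3 = 14 transpositions; sign(π) = (−1)^14 = +1.
Zolotarev: (2|17) = +1, matching the cycle-count sign.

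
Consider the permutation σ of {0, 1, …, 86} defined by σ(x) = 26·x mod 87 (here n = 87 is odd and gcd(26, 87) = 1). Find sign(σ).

+1

Orbit of 67 under x↦26x: [67, 2, 52, 47, 4, 17, 7]… (length divides ord_87(26)).
π_26 has 5 disjoint cycles with lengths [28, 28, 28, 2, 1] on {0,…,86}.
5 cycles on 87: each ℓ→(−1)^(ℓ−1), product (−1)^82 = +1.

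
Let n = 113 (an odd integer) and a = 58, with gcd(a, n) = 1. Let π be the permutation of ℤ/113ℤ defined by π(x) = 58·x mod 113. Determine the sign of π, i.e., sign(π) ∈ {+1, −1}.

Start at x=54: 54 → 81 → 65 → 41 → 5 → 64 → 96 → … (one orbit).
Cycle lengths of π_58 on ℤ/113ℤ: [112, 1]; 2 cycles in total.
n − c = 113 − 2 = 111; sign = (−1)^111 = -1.
Check: (58/113) = -1 by Zolotarev.

-1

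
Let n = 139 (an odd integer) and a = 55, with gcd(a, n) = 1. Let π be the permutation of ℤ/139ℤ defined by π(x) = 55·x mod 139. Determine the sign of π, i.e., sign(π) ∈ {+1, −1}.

Trace 100: π^k(100) = [100, 79, 36, 34, 63, 129, 6] for k=0..6.
Decompose π into cycles: lengths [23, 23, 23, 23, 23, 23, 1] (7 cycles, including the fixed point 0).
n − c = 139 − 7 = 132; sign = (−1)^132 = +1.

+1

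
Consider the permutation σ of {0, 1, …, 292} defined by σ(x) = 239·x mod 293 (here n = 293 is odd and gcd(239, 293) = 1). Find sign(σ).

+1

Orbit of 153 under x↦239x: [153, 235, 202, 226, 102, 59, 37]… (length divides ord_293(239)).
Cycle lengths of π_239 on ℤ/293ℤ: [146, 146, 1]; 3 cycles in total.
293 − 3 = 290 transpositions; sign(π) = (−1)^290 = +1.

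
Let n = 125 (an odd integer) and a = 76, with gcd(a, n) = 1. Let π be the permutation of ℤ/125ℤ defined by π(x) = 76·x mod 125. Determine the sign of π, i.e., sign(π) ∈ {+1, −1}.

Trace 51: π^k(51) = [51, 1, 76, 26, 101] for k=0..4.
Cycle type of π: 5×20 + 1×25; total 45 cycles.
n − c = 125 − 45 = 80; sign = (−1)^80 = +1.
Check: (76/125) = +1 by Zolotarev.

+1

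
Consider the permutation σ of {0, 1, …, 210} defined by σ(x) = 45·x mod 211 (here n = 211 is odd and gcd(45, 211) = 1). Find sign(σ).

Start at x=189: 189 → 65 → 182 → 172 → 144 → 150 → 209 → … (one orbit).
Cycle type of π: 105×2 + 1; total 3 cycles.
Σ(ℓ_i−1) = 211−3 = 208; sign = (−1)^208 = +1.

+1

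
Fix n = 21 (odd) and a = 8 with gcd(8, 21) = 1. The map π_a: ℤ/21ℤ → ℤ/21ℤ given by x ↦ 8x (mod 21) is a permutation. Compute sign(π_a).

Orbit of 1 under x↦8x: [1, 8]… (length divides ord_21(8)).
Decompose π into cycles: lengths [2, 2, 2, 2, 2, 2, 2, 1, 1, 1, 1, 1, 1, 1] (14 cycles, including the fixed point 0).
21 − 14 = 7 transpositions; sign(π) = (−1)^7 = -1.

-1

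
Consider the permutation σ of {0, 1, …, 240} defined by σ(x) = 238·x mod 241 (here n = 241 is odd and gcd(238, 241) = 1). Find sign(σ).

+1

Trace 182: π^k(182) = [182, 177, 192, 147, 41, 118, 128] for k=0..6.
Cycle type of π: 120×2 + 1; total 3 cycles.
n − c = 241 − 3 = 238; sign = (−1)^238 = +1.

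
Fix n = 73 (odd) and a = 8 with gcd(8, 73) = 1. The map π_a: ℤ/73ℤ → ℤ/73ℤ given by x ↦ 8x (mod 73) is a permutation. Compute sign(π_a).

Trace 64: π^k(64) = [64, 1, 8] for k=0..2.
Cycle type of π: 3×24 + 1; total 25 cycles.
Σ(ℓ_i−1) = 73−25 = 48; sign = (−1)^48 = +1.
Via Zolotarev, sign(π_{8}) = (8|73) = +1.

+1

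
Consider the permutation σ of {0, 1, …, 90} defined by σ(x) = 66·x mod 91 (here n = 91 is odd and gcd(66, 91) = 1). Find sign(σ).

-1

Start at x=27: 27 → 53 → 40 → 1 → 66 → 79 → 27 (one orbit).
Cycle type of π: 6×13 + 1×13; total 26 cycles.
With 26 cycles on 91 points, sign = (−1)^{91−26} = -1.
(66|91)_J = -1 (Zolotarev's lemma cross-check).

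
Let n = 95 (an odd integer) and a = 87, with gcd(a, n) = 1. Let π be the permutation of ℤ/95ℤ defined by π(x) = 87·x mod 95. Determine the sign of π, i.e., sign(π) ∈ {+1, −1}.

-1

Trace 83: π^k(83) = [83, 1, 87, 64, 58, 11, 7] for k=0..6.
π_87 has 14 disjoint cycles with lengths [12, 12, 12, 12, 12, 12, 4, 3, 3, 3, 3, 3, 3, 1] on {0,…,94}.
sign(π) = (−1)^{n − #cycles} = (−1)^{95−14} = (−1)^81 = -1.
(87|95)_J = -1 (Zolotarev's lemma cross-check).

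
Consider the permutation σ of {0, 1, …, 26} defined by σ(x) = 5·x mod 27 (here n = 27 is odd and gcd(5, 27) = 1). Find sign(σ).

-1

Orbit of 1 under x↦5x: [1, 5, 25, 17, 4, 20, 19]… (length divides ord_27(5)).
The orbit structure of x ↦ 5x mod 27: 4 orbits of sizes [18, 6, 2, 1].
sign(π) = (−1)^{n − #cycles} = (−1)^{27−4} = (−1)^23 = -1.
Via Zolotarev, sign(π_{5}) = (5|27) = -1.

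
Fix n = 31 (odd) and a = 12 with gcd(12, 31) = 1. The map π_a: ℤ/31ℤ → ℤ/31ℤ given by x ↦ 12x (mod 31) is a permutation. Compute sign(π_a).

-1

Start at x=7: 7 → 22 → 16 → 6 → 10 → 27 → 14 → … (one orbit).
Cycle type of π: 30 + 1; total 2 cycles.
Σ(ℓ_i−1) = 31−2 = 29; sign = (−1)^29 = -1.
Check: (12/31) = -1 by Zolotarev.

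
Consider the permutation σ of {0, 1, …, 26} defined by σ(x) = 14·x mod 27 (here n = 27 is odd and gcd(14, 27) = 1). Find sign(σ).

Start at x=25: 25 → 26 → 13 → 20 → 10 → 5 → 16 → … (one orbit).
Cycle type of π: 18 + 6 + 2 + 1; total 4 cycles.
Σ(ℓ_i−1) = 27−4 = 23; sign = (−1)^23 = -1.

-1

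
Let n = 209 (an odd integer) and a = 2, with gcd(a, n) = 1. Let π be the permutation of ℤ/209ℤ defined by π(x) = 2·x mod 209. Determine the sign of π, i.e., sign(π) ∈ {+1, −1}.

Trace 200: π^k(200) = [200, 191, 173, 137, 65, 130, 51] for k=0..6.
The orbit structure of x ↦ 2x mod 209: 5 orbits of sizes [90, 90, 18, 10, 1].
With 5 cycles on 209 points, sign = (−1)^{209−5} = +1.

+1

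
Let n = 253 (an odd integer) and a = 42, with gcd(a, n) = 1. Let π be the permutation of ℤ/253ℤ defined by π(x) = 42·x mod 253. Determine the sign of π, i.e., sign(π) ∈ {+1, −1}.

-1

Start at x=34: 34 → 163 → 15 → 124 → 148 → 144 → 229 → … (one orbit).
Cycle type of π: 110×2 + 22 + 5×2 + 1; total 6 cycles.
n − c = 253 − 6 = 247; sign = (−1)^247 = -1.
Via Zolotarev, sign(π_{42}) = (42|253) = -1.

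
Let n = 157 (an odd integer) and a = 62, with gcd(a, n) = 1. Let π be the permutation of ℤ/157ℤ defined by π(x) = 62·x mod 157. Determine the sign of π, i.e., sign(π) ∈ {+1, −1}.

Start at x=138: 138 → 78 → 126 → 119 → 156 → 95 → 81 → … (one orbit).
Cycle type of π: 156 + 1; total 2 cycles.
sign(π) = (−1)^{n − #cycles} = (−1)^{157−2} = (−1)^155 = -1.
The Jacobi symbol (62|157) = -1 (Zolotarev) agrees.

-1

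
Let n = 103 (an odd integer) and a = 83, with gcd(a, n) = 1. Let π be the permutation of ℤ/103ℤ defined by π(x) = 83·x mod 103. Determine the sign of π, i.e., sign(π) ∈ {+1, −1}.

+1

Trace 15: π^k(15) = [15, 9, 26, 98, 100, 60, 36] for k=0..6.
Cycle type of π: 51×2 + 1; total 3 cycles.
With 3 cycles on 103 points, sign = (−1)^{103−3} = +1.
Zolotarev: (83|103) = +1, matching the cycle-count sign.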